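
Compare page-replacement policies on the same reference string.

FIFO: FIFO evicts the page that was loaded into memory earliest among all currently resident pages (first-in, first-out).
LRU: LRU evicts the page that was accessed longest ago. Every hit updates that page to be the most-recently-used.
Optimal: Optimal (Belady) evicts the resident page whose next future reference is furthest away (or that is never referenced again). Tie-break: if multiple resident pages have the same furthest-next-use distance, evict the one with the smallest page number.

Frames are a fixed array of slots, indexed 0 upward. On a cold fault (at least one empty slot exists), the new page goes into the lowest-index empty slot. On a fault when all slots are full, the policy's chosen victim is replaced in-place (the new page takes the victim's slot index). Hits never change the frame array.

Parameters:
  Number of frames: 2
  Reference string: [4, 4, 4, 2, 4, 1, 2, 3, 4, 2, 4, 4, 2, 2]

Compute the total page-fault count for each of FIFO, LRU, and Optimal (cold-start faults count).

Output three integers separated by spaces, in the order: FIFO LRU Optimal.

--- FIFO ---
  step 0: ref 4 -> FAULT, frames=[4,-] (faults so far: 1)
  step 1: ref 4 -> HIT, frames=[4,-] (faults so far: 1)
  step 2: ref 4 -> HIT, frames=[4,-] (faults so far: 1)
  step 3: ref 2 -> FAULT, frames=[4,2] (faults so far: 2)
  step 4: ref 4 -> HIT, frames=[4,2] (faults so far: 2)
  step 5: ref 1 -> FAULT, evict 4, frames=[1,2] (faults so far: 3)
  step 6: ref 2 -> HIT, frames=[1,2] (faults so far: 3)
  step 7: ref 3 -> FAULT, evict 2, frames=[1,3] (faults so far: 4)
  step 8: ref 4 -> FAULT, evict 1, frames=[4,3] (faults so far: 5)
  step 9: ref 2 -> FAULT, evict 3, frames=[4,2] (faults so far: 6)
  step 10: ref 4 -> HIT, frames=[4,2] (faults so far: 6)
  step 11: ref 4 -> HIT, frames=[4,2] (faults so far: 6)
  step 12: ref 2 -> HIT, frames=[4,2] (faults so far: 6)
  step 13: ref 2 -> HIT, frames=[4,2] (faults so far: 6)
  FIFO total faults: 6
--- LRU ---
  step 0: ref 4 -> FAULT, frames=[4,-] (faults so far: 1)
  step 1: ref 4 -> HIT, frames=[4,-] (faults so far: 1)
  step 2: ref 4 -> HIT, frames=[4,-] (faults so far: 1)
  step 3: ref 2 -> FAULT, frames=[4,2] (faults so far: 2)
  step 4: ref 4 -> HIT, frames=[4,2] (faults so far: 2)
  step 5: ref 1 -> FAULT, evict 2, frames=[4,1] (faults so far: 3)
  step 6: ref 2 -> FAULT, evict 4, frames=[2,1] (faults so far: 4)
  step 7: ref 3 -> FAULT, evict 1, frames=[2,3] (faults so far: 5)
  step 8: ref 4 -> FAULT, evict 2, frames=[4,3] (faults so far: 6)
  step 9: ref 2 -> FAULT, evict 3, frames=[4,2] (faults so far: 7)
  step 10: ref 4 -> HIT, frames=[4,2] (faults so far: 7)
  step 11: ref 4 -> HIT, frames=[4,2] (faults so far: 7)
  step 12: ref 2 -> HIT, frames=[4,2] (faults so far: 7)
  step 13: ref 2 -> HIT, frames=[4,2] (faults so far: 7)
  LRU total faults: 7
--- Optimal ---
  step 0: ref 4 -> FAULT, frames=[4,-] (faults so far: 1)
  step 1: ref 4 -> HIT, frames=[4,-] (faults so far: 1)
  step 2: ref 4 -> HIT, frames=[4,-] (faults so far: 1)
  step 3: ref 2 -> FAULT, frames=[4,2] (faults so far: 2)
  step 4: ref 4 -> HIT, frames=[4,2] (faults so far: 2)
  step 5: ref 1 -> FAULT, evict 4, frames=[1,2] (faults so far: 3)
  step 6: ref 2 -> HIT, frames=[1,2] (faults so far: 3)
  step 7: ref 3 -> FAULT, evict 1, frames=[3,2] (faults so far: 4)
  step 8: ref 4 -> FAULT, evict 3, frames=[4,2] (faults so far: 5)
  step 9: ref 2 -> HIT, frames=[4,2] (faults so far: 5)
  step 10: ref 4 -> HIT, frames=[4,2] (faults so far: 5)
  step 11: ref 4 -> HIT, frames=[4,2] (faults so far: 5)
  step 12: ref 2 -> HIT, frames=[4,2] (faults so far: 5)
  step 13: ref 2 -> HIT, frames=[4,2] (faults so far: 5)
  Optimal total faults: 5

Answer: 6 7 5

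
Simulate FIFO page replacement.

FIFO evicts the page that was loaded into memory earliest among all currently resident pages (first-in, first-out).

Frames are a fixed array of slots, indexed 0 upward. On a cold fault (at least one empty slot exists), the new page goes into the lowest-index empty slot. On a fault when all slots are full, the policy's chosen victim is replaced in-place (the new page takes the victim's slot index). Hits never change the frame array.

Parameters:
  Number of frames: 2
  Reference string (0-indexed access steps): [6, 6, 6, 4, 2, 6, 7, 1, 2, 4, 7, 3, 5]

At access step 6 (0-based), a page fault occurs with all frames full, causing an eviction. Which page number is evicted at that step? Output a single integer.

Answer: 2

Derivation:
Step 0: ref 6 -> FAULT, frames=[6,-]
Step 1: ref 6 -> HIT, frames=[6,-]
Step 2: ref 6 -> HIT, frames=[6,-]
Step 3: ref 4 -> FAULT, frames=[6,4]
Step 4: ref 2 -> FAULT, evict 6, frames=[2,4]
Step 5: ref 6 -> FAULT, evict 4, frames=[2,6]
Step 6: ref 7 -> FAULT, evict 2, frames=[7,6]
At step 6: evicted page 2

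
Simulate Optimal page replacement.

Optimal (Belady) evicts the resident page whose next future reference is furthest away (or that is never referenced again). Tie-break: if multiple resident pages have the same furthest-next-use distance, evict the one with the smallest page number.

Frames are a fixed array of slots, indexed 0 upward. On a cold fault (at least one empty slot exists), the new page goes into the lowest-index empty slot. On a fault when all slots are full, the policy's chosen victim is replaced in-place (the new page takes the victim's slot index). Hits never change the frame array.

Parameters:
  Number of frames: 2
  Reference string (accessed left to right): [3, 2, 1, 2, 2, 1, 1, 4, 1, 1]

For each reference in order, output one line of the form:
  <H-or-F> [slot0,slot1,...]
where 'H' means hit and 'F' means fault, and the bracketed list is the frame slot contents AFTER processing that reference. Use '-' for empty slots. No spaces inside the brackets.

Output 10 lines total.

F [3,-]
F [3,2]
F [1,2]
H [1,2]
H [1,2]
H [1,2]
H [1,2]
F [1,4]
H [1,4]
H [1,4]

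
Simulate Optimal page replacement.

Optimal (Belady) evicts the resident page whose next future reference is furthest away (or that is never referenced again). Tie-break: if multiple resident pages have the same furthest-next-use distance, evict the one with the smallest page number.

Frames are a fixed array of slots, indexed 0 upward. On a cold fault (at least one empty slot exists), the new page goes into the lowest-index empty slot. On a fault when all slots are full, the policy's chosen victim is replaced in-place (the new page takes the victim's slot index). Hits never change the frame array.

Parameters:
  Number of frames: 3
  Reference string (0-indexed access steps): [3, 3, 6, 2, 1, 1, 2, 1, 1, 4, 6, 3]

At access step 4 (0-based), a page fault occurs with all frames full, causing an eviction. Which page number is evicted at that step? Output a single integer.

Answer: 3

Derivation:
Step 0: ref 3 -> FAULT, frames=[3,-,-]
Step 1: ref 3 -> HIT, frames=[3,-,-]
Step 2: ref 6 -> FAULT, frames=[3,6,-]
Step 3: ref 2 -> FAULT, frames=[3,6,2]
Step 4: ref 1 -> FAULT, evict 3, frames=[1,6,2]
At step 4: evicted page 3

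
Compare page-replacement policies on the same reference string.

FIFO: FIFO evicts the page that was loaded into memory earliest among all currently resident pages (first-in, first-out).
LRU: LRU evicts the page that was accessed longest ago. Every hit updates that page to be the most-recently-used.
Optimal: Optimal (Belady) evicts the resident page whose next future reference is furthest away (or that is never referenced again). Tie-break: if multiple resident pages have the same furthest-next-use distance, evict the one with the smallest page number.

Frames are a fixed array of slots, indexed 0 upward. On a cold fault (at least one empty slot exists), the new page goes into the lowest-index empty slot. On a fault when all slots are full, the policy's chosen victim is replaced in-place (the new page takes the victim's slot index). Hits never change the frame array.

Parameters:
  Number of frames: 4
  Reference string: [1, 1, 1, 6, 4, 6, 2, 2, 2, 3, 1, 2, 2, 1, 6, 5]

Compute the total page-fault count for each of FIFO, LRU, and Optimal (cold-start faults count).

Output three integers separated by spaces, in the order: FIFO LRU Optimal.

--- FIFO ---
  step 0: ref 1 -> FAULT, frames=[1,-,-,-] (faults so far: 1)
  step 1: ref 1 -> HIT, frames=[1,-,-,-] (faults so far: 1)
  step 2: ref 1 -> HIT, frames=[1,-,-,-] (faults so far: 1)
  step 3: ref 6 -> FAULT, frames=[1,6,-,-] (faults so far: 2)
  step 4: ref 4 -> FAULT, frames=[1,6,4,-] (faults so far: 3)
  step 5: ref 6 -> HIT, frames=[1,6,4,-] (faults so far: 3)
  step 6: ref 2 -> FAULT, frames=[1,6,4,2] (faults so far: 4)
  step 7: ref 2 -> HIT, frames=[1,6,4,2] (faults so far: 4)
  step 8: ref 2 -> HIT, frames=[1,6,4,2] (faults so far: 4)
  step 9: ref 3 -> FAULT, evict 1, frames=[3,6,4,2] (faults so far: 5)
  step 10: ref 1 -> FAULT, evict 6, frames=[3,1,4,2] (faults so far: 6)
  step 11: ref 2 -> HIT, frames=[3,1,4,2] (faults so far: 6)
  step 12: ref 2 -> HIT, frames=[3,1,4,2] (faults so far: 6)
  step 13: ref 1 -> HIT, frames=[3,1,4,2] (faults so far: 6)
  step 14: ref 6 -> FAULT, evict 4, frames=[3,1,6,2] (faults so far: 7)
  step 15: ref 5 -> FAULT, evict 2, frames=[3,1,6,5] (faults so far: 8)
  FIFO total faults: 8
--- LRU ---
  step 0: ref 1 -> FAULT, frames=[1,-,-,-] (faults so far: 1)
  step 1: ref 1 -> HIT, frames=[1,-,-,-] (faults so far: 1)
  step 2: ref 1 -> HIT, frames=[1,-,-,-] (faults so far: 1)
  step 3: ref 6 -> FAULT, frames=[1,6,-,-] (faults so far: 2)
  step 4: ref 4 -> FAULT, frames=[1,6,4,-] (faults so far: 3)
  step 5: ref 6 -> HIT, frames=[1,6,4,-] (faults so far: 3)
  step 6: ref 2 -> FAULT, frames=[1,6,4,2] (faults so far: 4)
  step 7: ref 2 -> HIT, frames=[1,6,4,2] (faults so far: 4)
  step 8: ref 2 -> HIT, frames=[1,6,4,2] (faults so far: 4)
  step 9: ref 3 -> FAULT, evict 1, frames=[3,6,4,2] (faults so far: 5)
  step 10: ref 1 -> FAULT, evict 4, frames=[3,6,1,2] (faults so far: 6)
  step 11: ref 2 -> HIT, frames=[3,6,1,2] (faults so far: 6)
  step 12: ref 2 -> HIT, frames=[3,6,1,2] (faults so far: 6)
  step 13: ref 1 -> HIT, frames=[3,6,1,2] (faults so far: 6)
  step 14: ref 6 -> HIT, frames=[3,6,1,2] (faults so far: 6)
  step 15: ref 5 -> FAULT, evict 3, frames=[5,6,1,2] (faults so far: 7)
  LRU total faults: 7
--- Optimal ---
  step 0: ref 1 -> FAULT, frames=[1,-,-,-] (faults so far: 1)
  step 1: ref 1 -> HIT, frames=[1,-,-,-] (faults so far: 1)
  step 2: ref 1 -> HIT, frames=[1,-,-,-] (faults so far: 1)
  step 3: ref 6 -> FAULT, frames=[1,6,-,-] (faults so far: 2)
  step 4: ref 4 -> FAULT, frames=[1,6,4,-] (faults so far: 3)
  step 5: ref 6 -> HIT, frames=[1,6,4,-] (faults so far: 3)
  step 6: ref 2 -> FAULT, frames=[1,6,4,2] (faults so far: 4)
  step 7: ref 2 -> HIT, frames=[1,6,4,2] (faults so far: 4)
  step 8: ref 2 -> HIT, frames=[1,6,4,2] (faults so far: 4)
  step 9: ref 3 -> FAULT, evict 4, frames=[1,6,3,2] (faults so far: 5)
  step 10: ref 1 -> HIT, frames=[1,6,3,2] (faults so far: 5)
  step 11: ref 2 -> HIT, frames=[1,6,3,2] (faults so far: 5)
  step 12: ref 2 -> HIT, frames=[1,6,3,2] (faults so far: 5)
  step 13: ref 1 -> HIT, frames=[1,6,3,2] (faults so far: 5)
  step 14: ref 6 -> HIT, frames=[1,6,3,2] (faults so far: 5)
  step 15: ref 5 -> FAULT, evict 1, frames=[5,6,3,2] (faults so far: 6)
  Optimal total faults: 6

Answer: 8 7 6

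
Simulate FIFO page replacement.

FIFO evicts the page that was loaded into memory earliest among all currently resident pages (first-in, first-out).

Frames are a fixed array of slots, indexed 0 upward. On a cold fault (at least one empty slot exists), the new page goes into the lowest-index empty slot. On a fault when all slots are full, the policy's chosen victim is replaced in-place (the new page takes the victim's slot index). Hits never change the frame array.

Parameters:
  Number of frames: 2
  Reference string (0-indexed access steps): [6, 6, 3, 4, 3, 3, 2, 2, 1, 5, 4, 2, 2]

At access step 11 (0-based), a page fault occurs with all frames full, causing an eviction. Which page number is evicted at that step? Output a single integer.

Step 0: ref 6 -> FAULT, frames=[6,-]
Step 1: ref 6 -> HIT, frames=[6,-]
Step 2: ref 3 -> FAULT, frames=[6,3]
Step 3: ref 4 -> FAULT, evict 6, frames=[4,3]
Step 4: ref 3 -> HIT, frames=[4,3]
Step 5: ref 3 -> HIT, frames=[4,3]
Step 6: ref 2 -> FAULT, evict 3, frames=[4,2]
Step 7: ref 2 -> HIT, frames=[4,2]
Step 8: ref 1 -> FAULT, evict 4, frames=[1,2]
Step 9: ref 5 -> FAULT, evict 2, frames=[1,5]
Step 10: ref 4 -> FAULT, evict 1, frames=[4,5]
Step 11: ref 2 -> FAULT, evict 5, frames=[4,2]
At step 11: evicted page 5

Answer: 5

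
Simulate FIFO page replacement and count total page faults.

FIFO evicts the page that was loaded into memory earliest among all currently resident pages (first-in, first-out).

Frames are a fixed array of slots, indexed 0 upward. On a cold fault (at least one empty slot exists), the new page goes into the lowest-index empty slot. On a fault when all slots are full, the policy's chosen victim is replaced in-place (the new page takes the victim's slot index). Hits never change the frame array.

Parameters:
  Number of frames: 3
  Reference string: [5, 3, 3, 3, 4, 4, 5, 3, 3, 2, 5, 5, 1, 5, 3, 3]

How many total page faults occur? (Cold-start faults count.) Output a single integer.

Step 0: ref 5 → FAULT, frames=[5,-,-]
Step 1: ref 3 → FAULT, frames=[5,3,-]
Step 2: ref 3 → HIT, frames=[5,3,-]
Step 3: ref 3 → HIT, frames=[5,3,-]
Step 4: ref 4 → FAULT, frames=[5,3,4]
Step 5: ref 4 → HIT, frames=[5,3,4]
Step 6: ref 5 → HIT, frames=[5,3,4]
Step 7: ref 3 → HIT, frames=[5,3,4]
Step 8: ref 3 → HIT, frames=[5,3,4]
Step 9: ref 2 → FAULT (evict 5), frames=[2,3,4]
Step 10: ref 5 → FAULT (evict 3), frames=[2,5,4]
Step 11: ref 5 → HIT, frames=[2,5,4]
Step 12: ref 1 → FAULT (evict 4), frames=[2,5,1]
Step 13: ref 5 → HIT, frames=[2,5,1]
Step 14: ref 3 → FAULT (evict 2), frames=[3,5,1]
Step 15: ref 3 → HIT, frames=[3,5,1]
Total faults: 7

Answer: 7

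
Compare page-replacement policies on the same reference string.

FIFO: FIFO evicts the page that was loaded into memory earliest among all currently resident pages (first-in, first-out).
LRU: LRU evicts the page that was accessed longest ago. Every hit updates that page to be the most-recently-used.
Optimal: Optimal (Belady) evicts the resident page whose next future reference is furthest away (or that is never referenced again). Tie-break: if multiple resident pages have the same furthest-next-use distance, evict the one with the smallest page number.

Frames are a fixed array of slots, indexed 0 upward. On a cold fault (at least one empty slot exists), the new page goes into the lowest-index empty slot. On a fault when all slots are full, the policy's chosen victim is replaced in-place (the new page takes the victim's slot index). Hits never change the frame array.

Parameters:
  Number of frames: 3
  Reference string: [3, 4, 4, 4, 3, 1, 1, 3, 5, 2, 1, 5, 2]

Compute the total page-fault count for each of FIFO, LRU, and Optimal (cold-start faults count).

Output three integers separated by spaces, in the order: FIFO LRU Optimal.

--- FIFO ---
  step 0: ref 3 -> FAULT, frames=[3,-,-] (faults so far: 1)
  step 1: ref 4 -> FAULT, frames=[3,4,-] (faults so far: 2)
  step 2: ref 4 -> HIT, frames=[3,4,-] (faults so far: 2)
  step 3: ref 4 -> HIT, frames=[3,4,-] (faults so far: 2)
  step 4: ref 3 -> HIT, frames=[3,4,-] (faults so far: 2)
  step 5: ref 1 -> FAULT, frames=[3,4,1] (faults so far: 3)
  step 6: ref 1 -> HIT, frames=[3,4,1] (faults so far: 3)
  step 7: ref 3 -> HIT, frames=[3,4,1] (faults so far: 3)
  step 8: ref 5 -> FAULT, evict 3, frames=[5,4,1] (faults so far: 4)
  step 9: ref 2 -> FAULT, evict 4, frames=[5,2,1] (faults so far: 5)
  step 10: ref 1 -> HIT, frames=[5,2,1] (faults so far: 5)
  step 11: ref 5 -> HIT, frames=[5,2,1] (faults so far: 5)
  step 12: ref 2 -> HIT, frames=[5,2,1] (faults so far: 5)
  FIFO total faults: 5
--- LRU ---
  step 0: ref 3 -> FAULT, frames=[3,-,-] (faults so far: 1)
  step 1: ref 4 -> FAULT, frames=[3,4,-] (faults so far: 2)
  step 2: ref 4 -> HIT, frames=[3,4,-] (faults so far: 2)
  step 3: ref 4 -> HIT, frames=[3,4,-] (faults so far: 2)
  step 4: ref 3 -> HIT, frames=[3,4,-] (faults so far: 2)
  step 5: ref 1 -> FAULT, frames=[3,4,1] (faults so far: 3)
  step 6: ref 1 -> HIT, frames=[3,4,1] (faults so far: 3)
  step 7: ref 3 -> HIT, frames=[3,4,1] (faults so far: 3)
  step 8: ref 5 -> FAULT, evict 4, frames=[3,5,1] (faults so far: 4)
  step 9: ref 2 -> FAULT, evict 1, frames=[3,5,2] (faults so far: 5)
  step 10: ref 1 -> FAULT, evict 3, frames=[1,5,2] (faults so far: 6)
  step 11: ref 5 -> HIT, frames=[1,5,2] (faults so far: 6)
  step 12: ref 2 -> HIT, frames=[1,5,2] (faults so far: 6)
  LRU total faults: 6
--- Optimal ---
  step 0: ref 3 -> FAULT, frames=[3,-,-] (faults so far: 1)
  step 1: ref 4 -> FAULT, frames=[3,4,-] (faults so far: 2)
  step 2: ref 4 -> HIT, frames=[3,4,-] (faults so far: 2)
  step 3: ref 4 -> HIT, frames=[3,4,-] (faults so far: 2)
  step 4: ref 3 -> HIT, frames=[3,4,-] (faults so far: 2)
  step 5: ref 1 -> FAULT, frames=[3,4,1] (faults so far: 3)
  step 6: ref 1 -> HIT, frames=[3,4,1] (faults so far: 3)
  step 7: ref 3 -> HIT, frames=[3,4,1] (faults so far: 3)
  step 8: ref 5 -> FAULT, evict 3, frames=[5,4,1] (faults so far: 4)
  step 9: ref 2 -> FAULT, evict 4, frames=[5,2,1] (faults so far: 5)
  step 10: ref 1 -> HIT, frames=[5,2,1] (faults so far: 5)
  step 11: ref 5 -> HIT, frames=[5,2,1] (faults so far: 5)
  step 12: ref 2 -> HIT, frames=[5,2,1] (faults so far: 5)
  Optimal total faults: 5

Answer: 5 6 5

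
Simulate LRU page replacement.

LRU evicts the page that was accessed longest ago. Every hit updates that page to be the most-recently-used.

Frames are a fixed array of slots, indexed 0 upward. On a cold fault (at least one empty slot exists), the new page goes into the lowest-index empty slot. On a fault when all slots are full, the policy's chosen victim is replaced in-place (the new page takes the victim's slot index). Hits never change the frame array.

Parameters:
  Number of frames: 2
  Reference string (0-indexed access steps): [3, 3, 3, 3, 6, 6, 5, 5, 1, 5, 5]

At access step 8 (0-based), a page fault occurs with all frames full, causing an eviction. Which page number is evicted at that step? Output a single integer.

Step 0: ref 3 -> FAULT, frames=[3,-]
Step 1: ref 3 -> HIT, frames=[3,-]
Step 2: ref 3 -> HIT, frames=[3,-]
Step 3: ref 3 -> HIT, frames=[3,-]
Step 4: ref 6 -> FAULT, frames=[3,6]
Step 5: ref 6 -> HIT, frames=[3,6]
Step 6: ref 5 -> FAULT, evict 3, frames=[5,6]
Step 7: ref 5 -> HIT, frames=[5,6]
Step 8: ref 1 -> FAULT, evict 6, frames=[5,1]
At step 8: evicted page 6

Answer: 6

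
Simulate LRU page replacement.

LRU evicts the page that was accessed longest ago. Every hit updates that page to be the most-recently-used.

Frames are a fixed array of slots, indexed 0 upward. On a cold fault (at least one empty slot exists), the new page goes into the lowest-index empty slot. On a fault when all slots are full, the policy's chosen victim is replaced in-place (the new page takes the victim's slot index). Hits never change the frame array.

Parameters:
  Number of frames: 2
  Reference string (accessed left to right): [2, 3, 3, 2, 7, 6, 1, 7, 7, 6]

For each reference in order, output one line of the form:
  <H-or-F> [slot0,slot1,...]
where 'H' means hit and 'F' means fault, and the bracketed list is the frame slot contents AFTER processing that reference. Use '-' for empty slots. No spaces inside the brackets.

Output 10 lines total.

F [2,-]
F [2,3]
H [2,3]
H [2,3]
F [2,7]
F [6,7]
F [6,1]
F [7,1]
H [7,1]
F [7,6]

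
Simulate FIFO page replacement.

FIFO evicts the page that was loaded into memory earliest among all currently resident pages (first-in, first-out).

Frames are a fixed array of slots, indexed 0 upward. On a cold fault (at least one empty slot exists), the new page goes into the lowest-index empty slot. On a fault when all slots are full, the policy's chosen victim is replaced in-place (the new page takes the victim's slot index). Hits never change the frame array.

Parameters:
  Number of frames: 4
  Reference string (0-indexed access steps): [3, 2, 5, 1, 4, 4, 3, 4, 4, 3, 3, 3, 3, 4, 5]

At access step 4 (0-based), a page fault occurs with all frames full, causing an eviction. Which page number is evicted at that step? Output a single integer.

Answer: 3

Derivation:
Step 0: ref 3 -> FAULT, frames=[3,-,-,-]
Step 1: ref 2 -> FAULT, frames=[3,2,-,-]
Step 2: ref 5 -> FAULT, frames=[3,2,5,-]
Step 3: ref 1 -> FAULT, frames=[3,2,5,1]
Step 4: ref 4 -> FAULT, evict 3, frames=[4,2,5,1]
At step 4: evicted page 3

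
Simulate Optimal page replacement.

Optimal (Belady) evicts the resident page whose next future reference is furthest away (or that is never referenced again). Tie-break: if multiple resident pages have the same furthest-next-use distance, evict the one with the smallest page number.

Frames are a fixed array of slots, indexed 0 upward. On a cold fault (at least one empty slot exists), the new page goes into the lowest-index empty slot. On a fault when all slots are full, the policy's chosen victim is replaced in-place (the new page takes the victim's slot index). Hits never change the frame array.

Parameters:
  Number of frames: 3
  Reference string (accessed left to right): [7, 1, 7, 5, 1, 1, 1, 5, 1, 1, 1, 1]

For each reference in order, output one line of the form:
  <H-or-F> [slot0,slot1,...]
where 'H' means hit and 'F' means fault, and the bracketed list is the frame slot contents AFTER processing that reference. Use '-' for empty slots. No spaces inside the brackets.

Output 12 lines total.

F [7,-,-]
F [7,1,-]
H [7,1,-]
F [7,1,5]
H [7,1,5]
H [7,1,5]
H [7,1,5]
H [7,1,5]
H [7,1,5]
H [7,1,5]
H [7,1,5]
H [7,1,5]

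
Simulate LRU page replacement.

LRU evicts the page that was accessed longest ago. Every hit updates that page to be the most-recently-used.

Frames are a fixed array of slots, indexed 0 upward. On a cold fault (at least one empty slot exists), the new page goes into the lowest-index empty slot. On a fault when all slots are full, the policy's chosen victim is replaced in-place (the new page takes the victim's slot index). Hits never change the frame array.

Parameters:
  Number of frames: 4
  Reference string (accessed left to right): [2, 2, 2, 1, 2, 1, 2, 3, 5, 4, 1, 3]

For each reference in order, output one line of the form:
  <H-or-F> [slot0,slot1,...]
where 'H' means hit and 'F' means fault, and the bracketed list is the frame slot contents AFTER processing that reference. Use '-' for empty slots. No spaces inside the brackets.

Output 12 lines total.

F [2,-,-,-]
H [2,-,-,-]
H [2,-,-,-]
F [2,1,-,-]
H [2,1,-,-]
H [2,1,-,-]
H [2,1,-,-]
F [2,1,3,-]
F [2,1,3,5]
F [2,4,3,5]
F [1,4,3,5]
H [1,4,3,5]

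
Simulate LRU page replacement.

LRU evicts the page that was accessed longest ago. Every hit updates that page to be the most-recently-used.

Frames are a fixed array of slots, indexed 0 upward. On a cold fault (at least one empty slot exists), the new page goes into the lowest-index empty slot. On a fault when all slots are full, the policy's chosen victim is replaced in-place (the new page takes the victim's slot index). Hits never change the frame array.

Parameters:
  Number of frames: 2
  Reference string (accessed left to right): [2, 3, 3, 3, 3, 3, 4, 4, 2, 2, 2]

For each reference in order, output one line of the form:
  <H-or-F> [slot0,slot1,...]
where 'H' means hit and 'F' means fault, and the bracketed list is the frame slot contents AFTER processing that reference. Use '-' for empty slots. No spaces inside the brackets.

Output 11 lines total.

F [2,-]
F [2,3]
H [2,3]
H [2,3]
H [2,3]
H [2,3]
F [4,3]
H [4,3]
F [4,2]
H [4,2]
H [4,2]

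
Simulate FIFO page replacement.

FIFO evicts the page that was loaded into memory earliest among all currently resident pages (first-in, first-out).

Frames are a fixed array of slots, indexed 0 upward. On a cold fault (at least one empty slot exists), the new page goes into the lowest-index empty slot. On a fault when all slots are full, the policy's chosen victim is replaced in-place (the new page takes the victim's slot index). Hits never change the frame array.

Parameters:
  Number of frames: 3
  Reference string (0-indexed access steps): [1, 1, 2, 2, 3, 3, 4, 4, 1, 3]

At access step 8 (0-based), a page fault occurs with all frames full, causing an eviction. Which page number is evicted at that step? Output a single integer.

Answer: 2

Derivation:
Step 0: ref 1 -> FAULT, frames=[1,-,-]
Step 1: ref 1 -> HIT, frames=[1,-,-]
Step 2: ref 2 -> FAULT, frames=[1,2,-]
Step 3: ref 2 -> HIT, frames=[1,2,-]
Step 4: ref 3 -> FAULT, frames=[1,2,3]
Step 5: ref 3 -> HIT, frames=[1,2,3]
Step 6: ref 4 -> FAULT, evict 1, frames=[4,2,3]
Step 7: ref 4 -> HIT, frames=[4,2,3]
Step 8: ref 1 -> FAULT, evict 2, frames=[4,1,3]
At step 8: evicted page 2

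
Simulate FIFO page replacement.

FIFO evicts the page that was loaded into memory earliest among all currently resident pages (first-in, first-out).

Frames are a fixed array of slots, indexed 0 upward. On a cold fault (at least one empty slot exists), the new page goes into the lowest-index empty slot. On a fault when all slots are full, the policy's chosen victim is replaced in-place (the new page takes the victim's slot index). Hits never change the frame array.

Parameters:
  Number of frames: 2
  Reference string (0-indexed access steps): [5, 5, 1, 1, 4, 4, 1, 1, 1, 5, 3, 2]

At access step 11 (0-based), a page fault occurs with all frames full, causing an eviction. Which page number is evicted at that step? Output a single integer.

Step 0: ref 5 -> FAULT, frames=[5,-]
Step 1: ref 5 -> HIT, frames=[5,-]
Step 2: ref 1 -> FAULT, frames=[5,1]
Step 3: ref 1 -> HIT, frames=[5,1]
Step 4: ref 4 -> FAULT, evict 5, frames=[4,1]
Step 5: ref 4 -> HIT, frames=[4,1]
Step 6: ref 1 -> HIT, frames=[4,1]
Step 7: ref 1 -> HIT, frames=[4,1]
Step 8: ref 1 -> HIT, frames=[4,1]
Step 9: ref 5 -> FAULT, evict 1, frames=[4,5]
Step 10: ref 3 -> FAULT, evict 4, frames=[3,5]
Step 11: ref 2 -> FAULT, evict 5, frames=[3,2]
At step 11: evicted page 5

Answer: 5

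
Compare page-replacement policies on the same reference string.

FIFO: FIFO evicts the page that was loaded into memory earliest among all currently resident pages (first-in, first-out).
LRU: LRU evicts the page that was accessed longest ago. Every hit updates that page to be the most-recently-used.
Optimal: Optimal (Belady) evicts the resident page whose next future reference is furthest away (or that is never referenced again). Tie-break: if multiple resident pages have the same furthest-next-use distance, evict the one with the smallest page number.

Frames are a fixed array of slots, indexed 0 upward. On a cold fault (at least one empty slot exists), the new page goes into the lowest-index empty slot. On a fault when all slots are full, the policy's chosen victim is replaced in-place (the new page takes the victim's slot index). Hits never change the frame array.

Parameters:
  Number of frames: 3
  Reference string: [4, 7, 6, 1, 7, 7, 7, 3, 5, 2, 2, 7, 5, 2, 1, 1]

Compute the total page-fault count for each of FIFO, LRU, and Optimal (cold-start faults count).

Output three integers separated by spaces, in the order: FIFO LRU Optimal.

--- FIFO ---
  step 0: ref 4 -> FAULT, frames=[4,-,-] (faults so far: 1)
  step 1: ref 7 -> FAULT, frames=[4,7,-] (faults so far: 2)
  step 2: ref 6 -> FAULT, frames=[4,7,6] (faults so far: 3)
  step 3: ref 1 -> FAULT, evict 4, frames=[1,7,6] (faults so far: 4)
  step 4: ref 7 -> HIT, frames=[1,7,6] (faults so far: 4)
  step 5: ref 7 -> HIT, frames=[1,7,6] (faults so far: 4)
  step 6: ref 7 -> HIT, frames=[1,7,6] (faults so far: 4)
  step 7: ref 3 -> FAULT, evict 7, frames=[1,3,6] (faults so far: 5)
  step 8: ref 5 -> FAULT, evict 6, frames=[1,3,5] (faults so far: 6)
  step 9: ref 2 -> FAULT, evict 1, frames=[2,3,5] (faults so far: 7)
  step 10: ref 2 -> HIT, frames=[2,3,5] (faults so far: 7)
  step 11: ref 7 -> FAULT, evict 3, frames=[2,7,5] (faults so far: 8)
  step 12: ref 5 -> HIT, frames=[2,7,5] (faults so far: 8)
  step 13: ref 2 -> HIT, frames=[2,7,5] (faults so far: 8)
  step 14: ref 1 -> FAULT, evict 5, frames=[2,7,1] (faults so far: 9)
  step 15: ref 1 -> HIT, frames=[2,7,1] (faults so far: 9)
  FIFO total faults: 9
--- LRU ---
  step 0: ref 4 -> FAULT, frames=[4,-,-] (faults so far: 1)
  step 1: ref 7 -> FAULT, frames=[4,7,-] (faults so far: 2)
  step 2: ref 6 -> FAULT, frames=[4,7,6] (faults so far: 3)
  step 3: ref 1 -> FAULT, evict 4, frames=[1,7,6] (faults so far: 4)
  step 4: ref 7 -> HIT, frames=[1,7,6] (faults so far: 4)
  step 5: ref 7 -> HIT, frames=[1,7,6] (faults so far: 4)
  step 6: ref 7 -> HIT, frames=[1,7,6] (faults so far: 4)
  step 7: ref 3 -> FAULT, evict 6, frames=[1,7,3] (faults so far: 5)
  step 8: ref 5 -> FAULT, evict 1, frames=[5,7,3] (faults so far: 6)
  step 9: ref 2 -> FAULT, evict 7, frames=[5,2,3] (faults so far: 7)
  step 10: ref 2 -> HIT, frames=[5,2,3] (faults so far: 7)
  step 11: ref 7 -> FAULT, evict 3, frames=[5,2,7] (faults so far: 8)
  step 12: ref 5 -> HIT, frames=[5,2,7] (faults so far: 8)
  step 13: ref 2 -> HIT, frames=[5,2,7] (faults so far: 8)
  step 14: ref 1 -> FAULT, evict 7, frames=[5,2,1] (faults so far: 9)
  step 15: ref 1 -> HIT, frames=[5,2,1] (faults so far: 9)
  LRU total faults: 9
--- Optimal ---
  step 0: ref 4 -> FAULT, frames=[4,-,-] (faults so far: 1)
  step 1: ref 7 -> FAULT, frames=[4,7,-] (faults so far: 2)
  step 2: ref 6 -> FAULT, frames=[4,7,6] (faults so far: 3)
  step 3: ref 1 -> FAULT, evict 4, frames=[1,7,6] (faults so far: 4)
  step 4: ref 7 -> HIT, frames=[1,7,6] (faults so far: 4)
  step 5: ref 7 -> HIT, frames=[1,7,6] (faults so far: 4)
  step 6: ref 7 -> HIT, frames=[1,7,6] (faults so far: 4)
  step 7: ref 3 -> FAULT, evict 6, frames=[1,7,3] (faults so far: 5)
  step 8: ref 5 -> FAULT, evict 3, frames=[1,7,5] (faults so far: 6)
  step 9: ref 2 -> FAULT, evict 1, frames=[2,7,5] (faults so far: 7)
  step 10: ref 2 -> HIT, frames=[2,7,5] (faults so far: 7)
  step 11: ref 7 -> HIT, frames=[2,7,5] (faults so far: 7)
  step 12: ref 5 -> HIT, frames=[2,7,5] (faults so far: 7)
  step 13: ref 2 -> HIT, frames=[2,7,5] (faults so far: 7)
  step 14: ref 1 -> FAULT, evict 2, frames=[1,7,5] (faults so far: 8)
  step 15: ref 1 -> HIT, frames=[1,7,5] (faults so far: 8)
  Optimal total faults: 8

Answer: 9 9 8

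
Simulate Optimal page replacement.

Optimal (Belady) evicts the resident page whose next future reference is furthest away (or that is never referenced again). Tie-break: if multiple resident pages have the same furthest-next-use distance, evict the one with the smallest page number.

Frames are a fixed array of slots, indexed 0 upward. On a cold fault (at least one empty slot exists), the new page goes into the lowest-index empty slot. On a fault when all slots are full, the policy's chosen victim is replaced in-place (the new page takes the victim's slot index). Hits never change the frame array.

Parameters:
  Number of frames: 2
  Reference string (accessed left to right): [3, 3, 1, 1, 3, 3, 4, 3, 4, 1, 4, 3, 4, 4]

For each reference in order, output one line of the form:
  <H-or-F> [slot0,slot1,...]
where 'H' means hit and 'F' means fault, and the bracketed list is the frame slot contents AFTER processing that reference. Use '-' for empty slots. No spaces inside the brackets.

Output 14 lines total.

F [3,-]
H [3,-]
F [3,1]
H [3,1]
H [3,1]
H [3,1]
F [3,4]
H [3,4]
H [3,4]
F [1,4]
H [1,4]
F [3,4]
H [3,4]
H [3,4]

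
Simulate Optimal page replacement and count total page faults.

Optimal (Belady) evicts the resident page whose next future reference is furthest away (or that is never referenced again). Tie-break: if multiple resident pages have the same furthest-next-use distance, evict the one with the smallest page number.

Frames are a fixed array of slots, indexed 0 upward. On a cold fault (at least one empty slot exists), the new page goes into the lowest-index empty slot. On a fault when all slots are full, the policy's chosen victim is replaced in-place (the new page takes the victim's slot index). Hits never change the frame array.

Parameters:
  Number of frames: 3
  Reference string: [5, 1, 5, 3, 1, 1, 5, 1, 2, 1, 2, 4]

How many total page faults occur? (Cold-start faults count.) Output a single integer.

Answer: 5

Derivation:
Step 0: ref 5 → FAULT, frames=[5,-,-]
Step 1: ref 1 → FAULT, frames=[5,1,-]
Step 2: ref 5 → HIT, frames=[5,1,-]
Step 3: ref 3 → FAULT, frames=[5,1,3]
Step 4: ref 1 → HIT, frames=[5,1,3]
Step 5: ref 1 → HIT, frames=[5,1,3]
Step 6: ref 5 → HIT, frames=[5,1,3]
Step 7: ref 1 → HIT, frames=[5,1,3]
Step 8: ref 2 → FAULT (evict 3), frames=[5,1,2]
Step 9: ref 1 → HIT, frames=[5,1,2]
Step 10: ref 2 → HIT, frames=[5,1,2]
Step 11: ref 4 → FAULT (evict 1), frames=[5,4,2]
Total faults: 5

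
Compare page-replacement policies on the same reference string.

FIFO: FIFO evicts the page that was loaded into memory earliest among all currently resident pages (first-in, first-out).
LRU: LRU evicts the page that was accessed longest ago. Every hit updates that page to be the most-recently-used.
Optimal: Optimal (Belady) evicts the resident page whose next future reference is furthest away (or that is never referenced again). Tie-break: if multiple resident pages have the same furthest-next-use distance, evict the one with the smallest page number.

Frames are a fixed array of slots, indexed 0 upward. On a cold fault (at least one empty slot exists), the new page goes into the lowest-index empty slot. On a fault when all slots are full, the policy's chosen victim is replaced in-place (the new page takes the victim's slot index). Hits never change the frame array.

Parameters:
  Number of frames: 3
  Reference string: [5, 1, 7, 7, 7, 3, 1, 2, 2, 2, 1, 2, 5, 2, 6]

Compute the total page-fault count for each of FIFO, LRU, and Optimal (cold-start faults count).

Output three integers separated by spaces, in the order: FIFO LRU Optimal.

Answer: 8 7 6

Derivation:
--- FIFO ---
  step 0: ref 5 -> FAULT, frames=[5,-,-] (faults so far: 1)
  step 1: ref 1 -> FAULT, frames=[5,1,-] (faults so far: 2)
  step 2: ref 7 -> FAULT, frames=[5,1,7] (faults so far: 3)
  step 3: ref 7 -> HIT, frames=[5,1,7] (faults so far: 3)
  step 4: ref 7 -> HIT, frames=[5,1,7] (faults so far: 3)
  step 5: ref 3 -> FAULT, evict 5, frames=[3,1,7] (faults so far: 4)
  step 6: ref 1 -> HIT, frames=[3,1,7] (faults so far: 4)
  step 7: ref 2 -> FAULT, evict 1, frames=[3,2,7] (faults so far: 5)
  step 8: ref 2 -> HIT, frames=[3,2,7] (faults so far: 5)
  step 9: ref 2 -> HIT, frames=[3,2,7] (faults so far: 5)
  step 10: ref 1 -> FAULT, evict 7, frames=[3,2,1] (faults so far: 6)
  step 11: ref 2 -> HIT, frames=[3,2,1] (faults so far: 6)
  step 12: ref 5 -> FAULT, evict 3, frames=[5,2,1] (faults so far: 7)
  step 13: ref 2 -> HIT, frames=[5,2,1] (faults so far: 7)
  step 14: ref 6 -> FAULT, evict 2, frames=[5,6,1] (faults so far: 8)
  FIFO total faults: 8
--- LRU ---
  step 0: ref 5 -> FAULT, frames=[5,-,-] (faults so far: 1)
  step 1: ref 1 -> FAULT, frames=[5,1,-] (faults so far: 2)
  step 2: ref 7 -> FAULT, frames=[5,1,7] (faults so far: 3)
  step 3: ref 7 -> HIT, frames=[5,1,7] (faults so far: 3)
  step 4: ref 7 -> HIT, frames=[5,1,7] (faults so far: 3)
  step 5: ref 3 -> FAULT, evict 5, frames=[3,1,7] (faults so far: 4)
  step 6: ref 1 -> HIT, frames=[3,1,7] (faults so far: 4)
  step 7: ref 2 -> FAULT, evict 7, frames=[3,1,2] (faults so far: 5)
  step 8: ref 2 -> HIT, frames=[3,1,2] (faults so far: 5)
  step 9: ref 2 -> HIT, frames=[3,1,2] (faults so far: 5)
  step 10: ref 1 -> HIT, frames=[3,1,2] (faults so far: 5)
  step 11: ref 2 -> HIT, frames=[3,1,2] (faults so far: 5)
  step 12: ref 5 -> FAULT, evict 3, frames=[5,1,2] (faults so far: 6)
  step 13: ref 2 -> HIT, frames=[5,1,2] (faults so far: 6)
  step 14: ref 6 -> FAULT, evict 1, frames=[5,6,2] (faults so far: 7)
  LRU total faults: 7
--- Optimal ---
  step 0: ref 5 -> FAULT, frames=[5,-,-] (faults so far: 1)
  step 1: ref 1 -> FAULT, frames=[5,1,-] (faults so far: 2)
  step 2: ref 7 -> FAULT, frames=[5,1,7] (faults so far: 3)
  step 3: ref 7 -> HIT, frames=[5,1,7] (faults so far: 3)
  step 4: ref 7 -> HIT, frames=[5,1,7] (faults so far: 3)
  step 5: ref 3 -> FAULT, evict 7, frames=[5,1,3] (faults so far: 4)
  step 6: ref 1 -> HIT, frames=[5,1,3] (faults so far: 4)
  step 7: ref 2 -> FAULT, evict 3, frames=[5,1,2] (faults so far: 5)
  step 8: ref 2 -> HIT, frames=[5,1,2] (faults so far: 5)
  step 9: ref 2 -> HIT, frames=[5,1,2] (faults so far: 5)
  step 10: ref 1 -> HIT, frames=[5,1,2] (faults so far: 5)
  step 11: ref 2 -> HIT, frames=[5,1,2] (faults so far: 5)
  step 12: ref 5 -> HIT, frames=[5,1,2] (faults so far: 5)
  step 13: ref 2 -> HIT, frames=[5,1,2] (faults so far: 5)
  step 14: ref 6 -> FAULT, evict 1, frames=[5,6,2] (faults so far: 6)
  Optimal total faults: 6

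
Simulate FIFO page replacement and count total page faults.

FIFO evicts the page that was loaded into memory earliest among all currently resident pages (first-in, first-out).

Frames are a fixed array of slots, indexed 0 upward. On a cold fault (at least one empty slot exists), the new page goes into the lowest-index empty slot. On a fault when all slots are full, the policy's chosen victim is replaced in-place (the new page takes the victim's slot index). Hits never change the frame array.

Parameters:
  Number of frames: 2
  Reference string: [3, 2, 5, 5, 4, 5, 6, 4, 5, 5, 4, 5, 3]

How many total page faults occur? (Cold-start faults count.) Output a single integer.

Answer: 8

Derivation:
Step 0: ref 3 → FAULT, frames=[3,-]
Step 1: ref 2 → FAULT, frames=[3,2]
Step 2: ref 5 → FAULT (evict 3), frames=[5,2]
Step 3: ref 5 → HIT, frames=[5,2]
Step 4: ref 4 → FAULT (evict 2), frames=[5,4]
Step 5: ref 5 → HIT, frames=[5,4]
Step 6: ref 6 → FAULT (evict 5), frames=[6,4]
Step 7: ref 4 → HIT, frames=[6,4]
Step 8: ref 5 → FAULT (evict 4), frames=[6,5]
Step 9: ref 5 → HIT, frames=[6,5]
Step 10: ref 4 → FAULT (evict 6), frames=[4,5]
Step 11: ref 5 → HIT, frames=[4,5]
Step 12: ref 3 → FAULT (evict 5), frames=[4,3]
Total faults: 8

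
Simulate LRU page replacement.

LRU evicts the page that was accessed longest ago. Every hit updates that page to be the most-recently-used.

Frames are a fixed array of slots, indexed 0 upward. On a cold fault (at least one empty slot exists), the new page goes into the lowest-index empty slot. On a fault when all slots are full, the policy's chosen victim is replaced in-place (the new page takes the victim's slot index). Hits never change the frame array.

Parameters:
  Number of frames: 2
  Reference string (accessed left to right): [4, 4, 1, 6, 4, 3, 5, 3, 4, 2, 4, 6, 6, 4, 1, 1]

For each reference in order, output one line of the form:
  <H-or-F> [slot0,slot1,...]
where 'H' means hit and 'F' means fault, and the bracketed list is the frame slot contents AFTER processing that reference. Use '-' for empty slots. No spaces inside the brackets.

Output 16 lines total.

F [4,-]
H [4,-]
F [4,1]
F [6,1]
F [6,4]
F [3,4]
F [3,5]
H [3,5]
F [3,4]
F [2,4]
H [2,4]
F [6,4]
H [6,4]
H [6,4]
F [1,4]
H [1,4]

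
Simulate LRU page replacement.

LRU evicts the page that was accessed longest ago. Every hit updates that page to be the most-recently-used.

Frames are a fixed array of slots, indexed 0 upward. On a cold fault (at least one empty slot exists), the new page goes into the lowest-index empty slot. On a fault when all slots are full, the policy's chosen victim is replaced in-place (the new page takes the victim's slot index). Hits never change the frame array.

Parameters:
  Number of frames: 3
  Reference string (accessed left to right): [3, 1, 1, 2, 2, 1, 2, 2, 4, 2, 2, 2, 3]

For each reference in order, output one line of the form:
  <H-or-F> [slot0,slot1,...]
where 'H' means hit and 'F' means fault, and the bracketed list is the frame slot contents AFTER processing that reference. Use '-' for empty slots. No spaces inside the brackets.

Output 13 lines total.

F [3,-,-]
F [3,1,-]
H [3,1,-]
F [3,1,2]
H [3,1,2]
H [3,1,2]
H [3,1,2]
H [3,1,2]
F [4,1,2]
H [4,1,2]
H [4,1,2]
H [4,1,2]
F [4,3,2]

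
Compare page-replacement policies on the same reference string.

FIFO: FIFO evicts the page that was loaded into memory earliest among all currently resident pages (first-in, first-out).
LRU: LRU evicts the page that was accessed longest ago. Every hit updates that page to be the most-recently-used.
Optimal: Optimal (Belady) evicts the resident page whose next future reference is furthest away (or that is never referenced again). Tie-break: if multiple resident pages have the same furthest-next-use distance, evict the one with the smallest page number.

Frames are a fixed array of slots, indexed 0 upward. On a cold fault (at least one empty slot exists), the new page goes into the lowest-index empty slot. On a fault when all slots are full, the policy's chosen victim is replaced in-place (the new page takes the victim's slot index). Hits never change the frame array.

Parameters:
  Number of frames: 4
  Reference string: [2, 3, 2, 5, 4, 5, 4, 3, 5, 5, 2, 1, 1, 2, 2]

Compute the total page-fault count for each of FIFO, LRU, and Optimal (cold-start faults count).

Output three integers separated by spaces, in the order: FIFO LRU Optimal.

--- FIFO ---
  step 0: ref 2 -> FAULT, frames=[2,-,-,-] (faults so far: 1)
  step 1: ref 3 -> FAULT, frames=[2,3,-,-] (faults so far: 2)
  step 2: ref 2 -> HIT, frames=[2,3,-,-] (faults so far: 2)
  step 3: ref 5 -> FAULT, frames=[2,3,5,-] (faults so far: 3)
  step 4: ref 4 -> FAULT, frames=[2,3,5,4] (faults so far: 4)
  step 5: ref 5 -> HIT, frames=[2,3,5,4] (faults so far: 4)
  step 6: ref 4 -> HIT, frames=[2,3,5,4] (faults so far: 4)
  step 7: ref 3 -> HIT, frames=[2,3,5,4] (faults so far: 4)
  step 8: ref 5 -> HIT, frames=[2,3,5,4] (faults so far: 4)
  step 9: ref 5 -> HIT, frames=[2,3,5,4] (faults so far: 4)
  step 10: ref 2 -> HIT, frames=[2,3,5,4] (faults so far: 4)
  step 11: ref 1 -> FAULT, evict 2, frames=[1,3,5,4] (faults so far: 5)
  step 12: ref 1 -> HIT, frames=[1,3,5,4] (faults so far: 5)
  step 13: ref 2 -> FAULT, evict 3, frames=[1,2,5,4] (faults so far: 6)
  step 14: ref 2 -> HIT, frames=[1,2,5,4] (faults so far: 6)
  FIFO total faults: 6
--- LRU ---
  step 0: ref 2 -> FAULT, frames=[2,-,-,-] (faults so far: 1)
  step 1: ref 3 -> FAULT, frames=[2,3,-,-] (faults so far: 2)
  step 2: ref 2 -> HIT, frames=[2,3,-,-] (faults so far: 2)
  step 3: ref 5 -> FAULT, frames=[2,3,5,-] (faults so far: 3)
  step 4: ref 4 -> FAULT, frames=[2,3,5,4] (faults so far: 4)
  step 5: ref 5 -> HIT, frames=[2,3,5,4] (faults so far: 4)
  step 6: ref 4 -> HIT, frames=[2,3,5,4] (faults so far: 4)
  step 7: ref 3 -> HIT, frames=[2,3,5,4] (faults so far: 4)
  step 8: ref 5 -> HIT, frames=[2,3,5,4] (faults so far: 4)
  step 9: ref 5 -> HIT, frames=[2,3,5,4] (faults so far: 4)
  step 10: ref 2 -> HIT, frames=[2,3,5,4] (faults so far: 4)
  step 11: ref 1 -> FAULT, evict 4, frames=[2,3,5,1] (faults so far: 5)
  step 12: ref 1 -> HIT, frames=[2,3,5,1] (faults so far: 5)
  step 13: ref 2 -> HIT, frames=[2,3,5,1] (faults so far: 5)
  step 14: ref 2 -> HIT, frames=[2,3,5,1] (faults so far: 5)
  LRU total faults: 5
--- Optimal ---
  step 0: ref 2 -> FAULT, frames=[2,-,-,-] (faults so far: 1)
  step 1: ref 3 -> FAULT, frames=[2,3,-,-] (faults so far: 2)
  step 2: ref 2 -> HIT, frames=[2,3,-,-] (faults so far: 2)
  step 3: ref 5 -> FAULT, frames=[2,3,5,-] (faults so far: 3)
  step 4: ref 4 -> FAULT, frames=[2,3,5,4] (faults so far: 4)
  step 5: ref 5 -> HIT, frames=[2,3,5,4] (faults so far: 4)
  step 6: ref 4 -> HIT, frames=[2,3,5,4] (faults so far: 4)
  step 7: ref 3 -> HIT, frames=[2,3,5,4] (faults so far: 4)
  step 8: ref 5 -> HIT, frames=[2,3,5,4] (faults so far: 4)
  step 9: ref 5 -> HIT, frames=[2,3,5,4] (faults so far: 4)
  step 10: ref 2 -> HIT, frames=[2,3,5,4] (faults so far: 4)
  step 11: ref 1 -> FAULT, evict 3, frames=[2,1,5,4] (faults so far: 5)
  step 12: ref 1 -> HIT, frames=[2,1,5,4] (faults so far: 5)
  step 13: ref 2 -> HIT, frames=[2,1,5,4] (faults so far: 5)
  step 14: ref 2 -> HIT, frames=[2,1,5,4] (faults so far: 5)
  Optimal total faults: 5

Answer: 6 5 5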